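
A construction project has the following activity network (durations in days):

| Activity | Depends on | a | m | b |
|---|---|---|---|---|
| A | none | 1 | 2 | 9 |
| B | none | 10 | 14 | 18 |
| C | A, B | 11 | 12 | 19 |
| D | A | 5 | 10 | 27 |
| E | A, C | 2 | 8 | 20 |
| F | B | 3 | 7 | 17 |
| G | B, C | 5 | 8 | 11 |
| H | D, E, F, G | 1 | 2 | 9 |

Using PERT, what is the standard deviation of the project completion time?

te_A = (1 + 4·2 + 9)/6 = 18/6 = 3; σ²_A = ((9−1)/6)² = 1.778
te_B = (10 + 4·14 + 18)/6 = 84/6 = 14; σ²_B = ((18−10)/6)² = 1.778
te_C = (11 + 4·12 + 19)/6 = 78/6 = 13; σ²_C = ((19−11)/6)² = 1.778
te_D = (5 + 4·10 + 27)/6 = 72/6 = 12; σ²_D = ((27−5)/6)² = 13.444
te_E = (2 + 4·8 + 20)/6 = 54/6 = 9; σ²_E = ((20−2)/6)² = 9.000
te_F = (3 + 4·7 + 17)/6 = 48/6 = 8; σ²_F = ((17−3)/6)² = 5.444
te_G = (5 + 4·8 + 11)/6 = 48/6 = 8; σ²_G = ((11−5)/6)² = 1.000
te_H = (1 + 4·2 + 9)/6 = 18/6 = 3; σ²_H = ((9−1)/6)² = 1.778

Forward pass:
ES_A = 0; EF_A = 3
ES_B = 0; EF_B = 14
ES_C = max(EF_A=3, EF_B=14) = 14; EF_C = 14+13 = 27
ES_D = 3; EF_D = 3+12 = 15
ES_E = max(EF_A=3, EF_C=27) = 27; EF_E = 27+9 = 36
ES_F = 14; EF_F = 14+8 = 22
ES_G = max(EF_B=14, EF_C=27) = 27; EF_G = 27+8 = 35
ES_H = max(EF_D=15, EF_E=36, EF_F=22, EF_G=35) = 36; EF_H = 36+3 = 39
Expected project duration μ = 39 days. Critical path: B → C → E → H.

Variance along critical path = 1.778 + 1.778 + 9.000 + 1.778 = 14.333
σ = √14.333 = 3.786 days

3.79 days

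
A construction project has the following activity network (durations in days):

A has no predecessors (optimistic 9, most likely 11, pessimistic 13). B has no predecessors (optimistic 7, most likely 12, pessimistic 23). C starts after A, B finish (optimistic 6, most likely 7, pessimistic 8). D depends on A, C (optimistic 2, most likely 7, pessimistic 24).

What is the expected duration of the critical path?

29 days

te_A = (9 + 4·11 + 13)/6 = 66/6 = 11
te_B = (7 + 4·12 + 23)/6 = 78/6 = 13
te_C = (6 + 4·7 + 8)/6 = 42/6 = 7
te_D = (2 + 4·7 + 24)/6 = 54/6 = 9

Forward pass:
ES_A = 0; EF_A = 11
ES_B = 0; EF_B = 13
ES_C = max(EF_A=11, EF_B=13) = 13; EF_C = 13+7 = 20
ES_D = max(EF_A=11, EF_C=20) = 20; EF_D = 20+9 = 29
Expected project duration μ = 29 days. Critical path: B → C → D.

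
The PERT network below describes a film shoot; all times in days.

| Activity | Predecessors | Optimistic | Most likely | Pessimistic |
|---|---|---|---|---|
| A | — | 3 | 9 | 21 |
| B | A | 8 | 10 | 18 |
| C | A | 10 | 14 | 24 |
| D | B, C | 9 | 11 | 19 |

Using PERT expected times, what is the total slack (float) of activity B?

te_A = (3 + 4·9 + 21)/6 = 60/6 = 10
te_B = (8 + 4·10 + 18)/6 = 66/6 = 11
te_C = (10 + 4·14 + 24)/6 = 90/6 = 15
te_D = (9 + 4·11 + 19)/6 = 72/6 = 12

Forward pass:
ES_A = 0; EF_A = 10
ES_B = 10; EF_B = 10+11 = 21
ES_C = 10; EF_C = 10+15 = 25
ES_D = max(EF_B=21, EF_C=25) = 25; EF_D = 25+12 = 37
Expected project duration μ = 37 days. Critical path: A → C → D.

Backward pass:
LF_D = 37; LS_D = 37−12 = 25
LF_C = LS_D = 25; LS_C = 25−15 = 10
LF_B = LS_D = 25; LS_B = 25−11 = 14
LF_A = min(LS_B=14, LS_C=10) = 10; LS_A = 10−10 = 0
Slack_B = LS_B − ES_B = 14 − 10 = 4

4 days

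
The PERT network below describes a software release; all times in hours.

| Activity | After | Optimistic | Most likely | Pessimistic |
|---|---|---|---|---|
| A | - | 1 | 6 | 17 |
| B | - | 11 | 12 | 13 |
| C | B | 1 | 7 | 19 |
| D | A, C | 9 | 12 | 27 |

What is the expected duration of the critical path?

34 hours

te_A = (1 + 4·6 + 17)/6 = 42/6 = 7
te_B = (11 + 4·12 + 13)/6 = 72/6 = 12
te_C = (1 + 4·7 + 19)/6 = 48/6 = 8
te_D = (9 + 4·12 + 27)/6 = 84/6 = 14

Forward pass:
ES_A = 0; EF_A = 7
ES_B = 0; EF_B = 12
ES_C = 12; EF_C = 12+8 = 20
ES_D = max(EF_A=7, EF_C=20) = 20; EF_D = 20+14 = 34
Expected project duration μ = 34 hours. Critical path: B → C → D.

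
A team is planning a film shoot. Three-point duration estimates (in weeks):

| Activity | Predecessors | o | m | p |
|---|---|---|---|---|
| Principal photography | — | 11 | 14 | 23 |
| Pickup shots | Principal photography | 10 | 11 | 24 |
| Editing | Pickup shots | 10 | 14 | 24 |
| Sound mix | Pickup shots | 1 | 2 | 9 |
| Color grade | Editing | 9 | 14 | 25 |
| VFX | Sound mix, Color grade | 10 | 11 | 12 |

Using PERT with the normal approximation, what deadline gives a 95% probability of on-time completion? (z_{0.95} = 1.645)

te_Principal photography = (11 + 4·14 + 23)/6 = 90/6 = 15; σ²_Principal photography = ((23−11)/6)² = 4.000
te_Pickup shots = (10 + 4·11 + 24)/6 = 78/6 = 13; σ²_Pickup shots = ((24−10)/6)² = 5.444
te_Editing = (10 + 4·14 + 24)/6 = 90/6 = 15; σ²_Editing = ((24−10)/6)² = 5.444
te_Sound mix = (1 + 4·2 + 9)/6 = 18/6 = 3; σ²_Sound mix = ((9−1)/6)² = 1.778
te_Color grade = (9 + 4·14 + 25)/6 = 90/6 = 15; σ²_Color grade = ((25−9)/6)² = 7.111
te_VFX = (10 + 4·11 + 12)/6 = 66/6 = 11; σ²_VFX = ((12−10)/6)² = 0.111

Forward pass:
ES_Principal photography = 0; EF_Principal photography = 15
ES_Pickup shots = 15; EF_Pickup shots = 15+13 = 28
ES_Editing = 28; EF_Editing = 28+15 = 43
ES_Sound mix = 28; EF_Sound mix = 28+3 = 31
ES_Color grade = 43; EF_Color grade = 43+15 = 58
ES_VFX = max(EF_Sound mix=31, EF_Color grade=58) = 58; EF_VFX = 58+11 = 69
Expected project duration μ = 69 weeks. Critical path: Principal photography → Pickup shots → Editing → Color grade → VFX.

Variance along critical path = 4.000 + 5.444 + 5.444 + 7.111 + 0.111 = 22.111; σ = 4.702 weeks.
D = μ + z·σ = 69 + 1.645·4.702 = 76.7 weeks

76.7 weeks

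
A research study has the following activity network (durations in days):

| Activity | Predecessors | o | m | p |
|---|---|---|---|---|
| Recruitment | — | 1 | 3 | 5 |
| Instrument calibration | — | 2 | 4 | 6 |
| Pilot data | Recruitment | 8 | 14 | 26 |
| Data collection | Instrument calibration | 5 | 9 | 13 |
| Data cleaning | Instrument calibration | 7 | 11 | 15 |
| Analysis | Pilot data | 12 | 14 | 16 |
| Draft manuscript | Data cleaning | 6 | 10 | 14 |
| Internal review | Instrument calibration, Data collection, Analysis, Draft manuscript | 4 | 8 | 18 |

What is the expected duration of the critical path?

te_Recruitment = (1 + 4·3 + 5)/6 = 18/6 = 3
te_Instrument calibration = (2 + 4·4 + 6)/6 = 24/6 = 4
te_Pilot data = (8 + 4·14 + 26)/6 = 90/6 = 15
te_Data collection = (5 + 4·9 + 13)/6 = 54/6 = 9
te_Data cleaning = (7 + 4·11 + 15)/6 = 66/6 = 11
te_Analysis = (12 + 4·14 + 16)/6 = 84/6 = 14
te_Draft manuscript = (6 + 4·10 + 14)/6 = 60/6 = 10
te_Internal review = (4 + 4·8 + 18)/6 = 54/6 = 9

Forward pass:
ES_Recruitment = 0; EF_Recruitment = 3
ES_Instrument calibration = 0; EF_Instrument calibration = 4
ES_Pilot data = 3; EF_Pilot data = 3+15 = 18
ES_Data collection = 4; EF_Data collection = 4+9 = 13
ES_Data cleaning = 4; EF_Data cleaning = 4+11 = 15
ES_Analysis = 18; EF_Analysis = 18+14 = 32
ES_Draft manuscript = 15; EF_Draft manuscript = 15+10 = 25
ES_Internal review = max(EF_Instrument calibration=4, EF_Data collection=13, EF_Analysis=32, EF_Draft manuscript=25) = 32; EF_Internal review = 32+9 = 41
Expected project duration μ = 41 days. Critical path: Recruitment → Pilot data → Analysis → Internal review.

41 days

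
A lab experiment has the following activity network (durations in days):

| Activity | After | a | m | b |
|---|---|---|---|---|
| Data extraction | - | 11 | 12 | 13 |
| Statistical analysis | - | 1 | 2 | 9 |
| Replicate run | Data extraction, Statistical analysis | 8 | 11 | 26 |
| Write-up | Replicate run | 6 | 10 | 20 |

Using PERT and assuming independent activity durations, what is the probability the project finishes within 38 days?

te_Data extraction = (11 + 4·12 + 13)/6 = 72/6 = 12; σ²_Data extraction = ((13−11)/6)² = 0.111
te_Statistical analysis = (1 + 4·2 + 9)/6 = 18/6 = 3; σ²_Statistical analysis = ((9−1)/6)² = 1.778
te_Replicate run = (8 + 4·11 + 26)/6 = 78/6 = 13; σ²_Replicate run = ((26−8)/6)² = 9.000
te_Write-up = (6 + 4·10 + 20)/6 = 66/6 = 11; σ²_Write-up = ((20−6)/6)² = 5.444

Forward pass:
ES_Data extraction = 0; EF_Data extraction = 12
ES_Statistical analysis = 0; EF_Statistical analysis = 3
ES_Replicate run = max(EF_Data extraction=12, EF_Statistical analysis=3) = 12; EF_Replicate run = 12+13 = 25
ES_Write-up = 25; EF_Write-up = 25+11 = 36
Expected project duration μ = 36 days. Critical path: Data extraction → Replicate run → Write-up.

Variance along critical path = 0.111 + 9.000 + 5.444 = 14.556; σ = √14.556 = 3.815 days.
Z = (38 − 36) / 3.815 = 0.524
P(T ≤ 38) = Φ(0.524) ≈ 0.700

0.700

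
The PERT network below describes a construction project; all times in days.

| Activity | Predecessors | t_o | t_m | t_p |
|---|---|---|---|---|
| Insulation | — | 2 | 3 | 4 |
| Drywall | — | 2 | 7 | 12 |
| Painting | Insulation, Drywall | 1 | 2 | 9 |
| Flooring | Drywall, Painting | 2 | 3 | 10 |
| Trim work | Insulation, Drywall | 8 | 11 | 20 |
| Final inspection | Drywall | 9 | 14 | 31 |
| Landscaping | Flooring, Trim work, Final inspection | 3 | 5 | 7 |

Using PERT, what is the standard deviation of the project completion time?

4.08 days

te_Insulation = (2 + 4·3 + 4)/6 = 18/6 = 3; σ²_Insulation = ((4−2)/6)² = 0.111
te_Drywall = (2 + 4·7 + 12)/6 = 42/6 = 7; σ²_Drywall = ((12−2)/6)² = 2.778
te_Painting = (1 + 4·2 + 9)/6 = 18/6 = 3; σ²_Painting = ((9−1)/6)² = 1.778
te_Flooring = (2 + 4·3 + 10)/6 = 24/6 = 4; σ²_Flooring = ((10−2)/6)² = 1.778
te_Trim work = (8 + 4·11 + 20)/6 = 72/6 = 12; σ²_Trim work = ((20−8)/6)² = 4.000
te_Final inspection = (9 + 4·14 + 31)/6 = 96/6 = 16; σ²_Final inspection = ((31−9)/6)² = 13.444
te_Landscaping = (3 + 4·5 + 7)/6 = 30/6 = 5; σ²_Landscaping = ((7−3)/6)² = 0.444

Forward pass:
ES_Insulation = 0; EF_Insulation = 3
ES_Drywall = 0; EF_Drywall = 7
ES_Painting = max(EF_Insulation=3, EF_Drywall=7) = 7; EF_Painting = 7+3 = 10
ES_Flooring = max(EF_Drywall=7, EF_Painting=10) = 10; EF_Flooring = 10+4 = 14
ES_Trim work = max(EF_Insulation=3, EF_Drywall=7) = 7; EF_Trim work = 7+12 = 19
ES_Final inspection = 7; EF_Final inspection = 7+16 = 23
ES_Landscaping = max(EF_Flooring=14, EF_Trim work=19, EF_Final inspection=23) = 23; EF_Landscaping = 23+5 = 28
Expected project duration μ = 28 days. Critical path: Drywall → Final inspection → Landscaping.

Variance along critical path = 2.778 + 13.444 + 0.444 = 16.667
σ = √16.667 = 4.082 days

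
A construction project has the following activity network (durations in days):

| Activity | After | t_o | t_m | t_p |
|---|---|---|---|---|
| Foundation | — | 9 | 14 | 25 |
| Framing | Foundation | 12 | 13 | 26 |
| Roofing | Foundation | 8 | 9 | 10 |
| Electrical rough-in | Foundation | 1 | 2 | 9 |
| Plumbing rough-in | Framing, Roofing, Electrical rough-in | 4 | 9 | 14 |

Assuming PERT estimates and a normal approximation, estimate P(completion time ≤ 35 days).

0.154

te_Foundation = (9 + 4·14 + 25)/6 = 90/6 = 15; σ²_Foundation = ((25−9)/6)² = 7.111
te_Framing = (12 + 4·13 + 26)/6 = 90/6 = 15; σ²_Framing = ((26−12)/6)² = 5.444
te_Roofing = (8 + 4·9 + 10)/6 = 54/6 = 9; σ²_Roofing = ((10−8)/6)² = 0.111
te_Electrical rough-in = (1 + 4·2 + 9)/6 = 18/6 = 3; σ²_Electrical rough-in = ((9−1)/6)² = 1.778
te_Plumbing rough-in = (4 + 4·9 + 14)/6 = 54/6 = 9; σ²_Plumbing rough-in = ((14−4)/6)² = 2.778

Forward pass:
ES_Foundation = 0; EF_Foundation = 15
ES_Framing = 15; EF_Framing = 15+15 = 30
ES_Roofing = 15; EF_Roofing = 15+9 = 24
ES_Electrical rough-in = 15; EF_Electrical rough-in = 15+3 = 18
ES_Plumbing rough-in = max(EF_Framing=30, EF_Roofing=24, EF_Electrical rough-in=18) = 30; EF_Plumbing rough-in = 30+9 = 39
Expected project duration μ = 39 days. Critical path: Foundation → Framing → Plumbing rough-in.

Variance along critical path = 7.111 + 5.444 + 2.778 = 15.333; σ = √15.333 = 3.916 days.
Z = (35 − 39) / 3.916 = -1.022
P(T ≤ 35) = Φ(-1.022) ≈ 0.154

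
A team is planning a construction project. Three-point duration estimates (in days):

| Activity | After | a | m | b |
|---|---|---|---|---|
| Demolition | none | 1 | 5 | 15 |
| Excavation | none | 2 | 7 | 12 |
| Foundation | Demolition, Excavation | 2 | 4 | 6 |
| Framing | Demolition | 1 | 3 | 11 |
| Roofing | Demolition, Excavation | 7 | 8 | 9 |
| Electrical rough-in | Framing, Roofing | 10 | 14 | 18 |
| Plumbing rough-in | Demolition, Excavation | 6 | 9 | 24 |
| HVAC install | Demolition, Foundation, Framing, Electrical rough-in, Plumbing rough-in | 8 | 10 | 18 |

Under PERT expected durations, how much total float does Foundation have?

18 days

te_Demolition = (1 + 4·5 + 15)/6 = 36/6 = 6
te_Excavation = (2 + 4·7 + 12)/6 = 42/6 = 7
te_Foundation = (2 + 4·4 + 6)/6 = 24/6 = 4
te_Framing = (1 + 4·3 + 11)/6 = 24/6 = 4
te_Roofing = (7 + 4·8 + 9)/6 = 48/6 = 8
te_Electrical rough-in = (10 + 4·14 + 18)/6 = 84/6 = 14
te_Plumbing rough-in = (6 + 4·9 + 24)/6 = 66/6 = 11
te_HVAC install = (8 + 4·10 + 18)/6 = 66/6 = 11

Forward pass:
ES_Demolition = 0; EF_Demolition = 6
ES_Excavation = 0; EF_Excavation = 7
ES_Foundation = max(EF_Demolition=6, EF_Excavation=7) = 7; EF_Foundation = 7+4 = 11
ES_Framing = 6; EF_Framing = 6+4 = 10
ES_Roofing = max(EF_Demolition=6, EF_Excavation=7) = 7; EF_Roofing = 7+8 = 15
ES_Electrical rough-in = max(EF_Framing=10, EF_Roofing=15) = 15; EF_Electrical rough-in = 15+14 = 29
ES_Plumbing rough-in = max(EF_Demolition=6, EF_Excavation=7) = 7; EF_Plumbing rough-in = 7+11 = 18
ES_HVAC install = max(EF_Demolition=6, EF_Foundation=11, EF_Framing=10, EF_Electrical rough-in=29, EF_Plumbing rough-in=18) = 29; EF_HVAC install = 29+11 = 40
Expected project duration μ = 40 days. Critical path: Excavation → Roofing → Electrical rough-in → HVAC install.

Backward pass:
LF_HVAC install = 40; LS_HVAC install = 40−11 = 29
LF_Plumbing rough-in = LS_HVAC install = 29; LS_Plumbing rough-in = 29−11 = 18
LF_Electrical rough-in = LS_HVAC install = 29; LS_Electrical rough-in = 29−14 = 15
LF_Roofing = LS_Electrical rough-in = 15; LS_Roofing = 15−8 = 7
LF_Framing = min(LS_Electrical rough-in=15, LS_HVAC install=29) = 15; LS_Framing = 15−4 = 11
LF_Foundation = LS_HVAC install = 29; LS_Foundation = 29−4 = 25
LF_Excavation = min(LS_Foundation=25, LS_Roofing=7, LS_Plumbing rough-in=18) = 7; LS_Excavation = 7−7 = 0
LF_Demolition = min(LS_Foundation=25, LS_Framing=11, LS_Roofing=7, LS_Plumbing rough-in=18, LS_HVAC install=29) = 7; LS_Demolition = 7−6 = 1
Slack_Foundation = LS_Foundation − ES_Foundation = 25 − 7 = 18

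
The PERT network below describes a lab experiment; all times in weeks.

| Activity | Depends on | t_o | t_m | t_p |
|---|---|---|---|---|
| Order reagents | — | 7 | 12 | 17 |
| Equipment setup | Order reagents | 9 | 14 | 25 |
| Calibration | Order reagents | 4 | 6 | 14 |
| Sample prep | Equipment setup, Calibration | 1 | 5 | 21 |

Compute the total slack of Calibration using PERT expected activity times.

8 weeks

te_Order reagents = (7 + 4·12 + 17)/6 = 72/6 = 12
te_Equipment setup = (9 + 4·14 + 25)/6 = 90/6 = 15
te_Calibration = (4 + 4·6 + 14)/6 = 42/6 = 7
te_Sample prep = (1 + 4·5 + 21)/6 = 42/6 = 7

Forward pass:
ES_Order reagents = 0; EF_Order reagents = 12
ES_Equipment setup = 12; EF_Equipment setup = 12+15 = 27
ES_Calibration = 12; EF_Calibration = 12+7 = 19
ES_Sample prep = max(EF_Equipment setup=27, EF_Calibration=19) = 27; EF_Sample prep = 27+7 = 34
Expected project duration μ = 34 weeks. Critical path: Order reagents → Equipment setup → Sample prep.

Backward pass:
LF_Sample prep = 34; LS_Sample prep = 34−7 = 27
LF_Calibration = LS_Sample prep = 27; LS_Calibration = 27−7 = 20
LF_Equipment setup = LS_Sample prep = 27; LS_Equipment setup = 27−15 = 12
LF_Order reagents = min(LS_Equipment setup=12, LS_Calibration=20) = 12; LS_Order reagents = 12−12 = 0
Slack_Calibration = LS_Calibration − ES_Calibration = 20 − 12 = 8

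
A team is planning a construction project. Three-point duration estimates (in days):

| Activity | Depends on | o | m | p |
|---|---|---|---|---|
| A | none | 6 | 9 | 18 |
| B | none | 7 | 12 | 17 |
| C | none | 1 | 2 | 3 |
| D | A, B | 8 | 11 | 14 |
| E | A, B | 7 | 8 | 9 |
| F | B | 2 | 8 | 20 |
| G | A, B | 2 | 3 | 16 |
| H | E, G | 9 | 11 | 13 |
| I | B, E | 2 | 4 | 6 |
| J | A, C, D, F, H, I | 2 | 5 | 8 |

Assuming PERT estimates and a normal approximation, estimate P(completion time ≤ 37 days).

te_A = (6 + 4·9 + 18)/6 = 60/6 = 10; σ²_A = ((18−6)/6)² = 4.000
te_B = (7 + 4·12 + 17)/6 = 72/6 = 12; σ²_B = ((17−7)/6)² = 2.778
te_C = (1 + 4·2 + 3)/6 = 12/6 = 2; σ²_C = ((3−1)/6)² = 0.111
te_D = (8 + 4·11 + 14)/6 = 66/6 = 11; σ²_D = ((14−8)/6)² = 1.000
te_E = (7 + 4·8 + 9)/6 = 48/6 = 8; σ²_E = ((9−7)/6)² = 0.111
te_F = (2 + 4·8 + 20)/6 = 54/6 = 9; σ²_F = ((20−2)/6)² = 9.000
te_G = (2 + 4·3 + 16)/6 = 30/6 = 5; σ²_G = ((16−2)/6)² = 5.444
te_H = (9 + 4·11 + 13)/6 = 66/6 = 11; σ²_H = ((13−9)/6)² = 0.444
te_I = (2 + 4·4 + 6)/6 = 24/6 = 4; σ²_I = ((6−2)/6)² = 0.444
te_J = (2 + 4·5 + 8)/6 = 30/6 = 5; σ²_J = ((8−2)/6)² = 1.000

Forward pass:
ES_A = 0; EF_A = 10
ES_B = 0; EF_B = 12
ES_C = 0; EF_C = 2
ES_D = max(EF_A=10, EF_B=12) = 12; EF_D = 12+11 = 23
ES_E = max(EF_A=10, EF_B=12) = 12; EF_E = 12+8 = 20
ES_F = 12; EF_F = 12+9 = 21
ES_G = max(EF_A=10, EF_B=12) = 12; EF_G = 12+5 = 17
ES_H = max(EF_E=20, EF_G=17) = 20; EF_H = 20+11 = 31
ES_I = max(EF_B=12, EF_E=20) = 20; EF_I = 20+4 = 24
ES_J = max(EF_A=10, EF_C=2, EF_D=23, EF_F=21, EF_H=31, EF_I=24) = 31; EF_J = 31+5 = 36
Expected project duration μ = 36 days. Critical path: B → E → H → J.

Variance along critical path = 2.778 + 0.111 + 0.444 + 1.000 = 4.333; σ = √4.333 = 2.082 days.
Z = (37 − 36) / 2.082 = 0.480
P(T ≤ 37) = Φ(0.480) ≈ 0.685

0.685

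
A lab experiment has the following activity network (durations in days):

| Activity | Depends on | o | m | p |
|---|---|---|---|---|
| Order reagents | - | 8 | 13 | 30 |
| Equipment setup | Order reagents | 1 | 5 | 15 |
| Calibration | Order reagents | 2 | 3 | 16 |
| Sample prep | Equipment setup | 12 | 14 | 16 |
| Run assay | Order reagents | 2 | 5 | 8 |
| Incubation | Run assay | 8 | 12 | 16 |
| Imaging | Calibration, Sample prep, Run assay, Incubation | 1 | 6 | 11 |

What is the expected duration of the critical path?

41 days

te_Order reagents = (8 + 4·13 + 30)/6 = 90/6 = 15
te_Equipment setup = (1 + 4·5 + 15)/6 = 36/6 = 6
te_Calibration = (2 + 4·3 + 16)/6 = 30/6 = 5
te_Sample prep = (12 + 4·14 + 16)/6 = 84/6 = 14
te_Run assay = (2 + 4·5 + 8)/6 = 30/6 = 5
te_Incubation = (8 + 4·12 + 16)/6 = 72/6 = 12
te_Imaging = (1 + 4·6 + 11)/6 = 36/6 = 6

Forward pass:
ES_Order reagents = 0; EF_Order reagents = 15
ES_Equipment setup = 15; EF_Equipment setup = 15+6 = 21
ES_Calibration = 15; EF_Calibration = 15+5 = 20
ES_Sample prep = 21; EF_Sample prep = 21+14 = 35
ES_Run assay = 15; EF_Run assay = 15+5 = 20
ES_Incubation = 20; EF_Incubation = 20+12 = 32
ES_Imaging = max(EF_Calibration=20, EF_Sample prep=35, EF_Run assay=20, EF_Incubation=32) = 35; EF_Imaging = 35+6 = 41
Expected project duration μ = 41 days. Critical path: Order reagents → Equipment setup → Sample prep → Imaging.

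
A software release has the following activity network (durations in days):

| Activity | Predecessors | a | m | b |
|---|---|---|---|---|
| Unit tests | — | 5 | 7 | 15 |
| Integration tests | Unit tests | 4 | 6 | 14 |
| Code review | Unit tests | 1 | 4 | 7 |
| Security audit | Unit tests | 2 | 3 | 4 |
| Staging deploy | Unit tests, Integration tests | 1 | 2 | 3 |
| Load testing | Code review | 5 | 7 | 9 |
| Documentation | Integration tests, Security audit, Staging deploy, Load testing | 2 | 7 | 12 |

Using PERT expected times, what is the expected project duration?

te_Unit tests = (5 + 4·7 + 15)/6 = 48/6 = 8
te_Integration tests = (4 + 4·6 + 14)/6 = 42/6 = 7
te_Code review = (1 + 4·4 + 7)/6 = 24/6 = 4
te_Security audit = (2 + 4·3 + 4)/6 = 18/6 = 3
te_Staging deploy = (1 + 4·2 + 3)/6 = 12/6 = 2
te_Load testing = (5 + 4·7 + 9)/6 = 42/6 = 7
te_Documentation = (2 + 4·7 + 12)/6 = 42/6 = 7

Forward pass:
ES_Unit tests = 0; EF_Unit tests = 8
ES_Integration tests = 8; EF_Integration tests = 8+7 = 15
ES_Code review = 8; EF_Code review = 8+4 = 12
ES_Security audit = 8; EF_Security audit = 8+3 = 11
ES_Staging deploy = max(EF_Unit tests=8, EF_Integration tests=15) = 15; EF_Staging deploy = 15+2 = 17
ES_Load testing = 12; EF_Load testing = 12+7 = 19
ES_Documentation = max(EF_Integration tests=15, EF_Security audit=11, EF_Staging deploy=17, EF_Load testing=19) = 19; EF_Documentation = 19+7 = 26
Expected project duration μ = 26 days. Critical path: Unit tests → Code review → Load testing → Documentation.

26 days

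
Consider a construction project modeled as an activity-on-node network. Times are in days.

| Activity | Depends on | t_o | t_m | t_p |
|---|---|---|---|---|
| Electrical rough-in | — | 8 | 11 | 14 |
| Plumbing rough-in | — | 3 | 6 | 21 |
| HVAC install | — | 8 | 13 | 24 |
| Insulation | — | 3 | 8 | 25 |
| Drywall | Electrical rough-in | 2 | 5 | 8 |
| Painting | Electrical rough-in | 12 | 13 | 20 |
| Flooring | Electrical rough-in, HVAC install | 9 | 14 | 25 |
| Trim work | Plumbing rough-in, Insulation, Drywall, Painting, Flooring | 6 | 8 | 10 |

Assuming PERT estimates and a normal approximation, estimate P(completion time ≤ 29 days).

te_Electrical rough-in = (8 + 4·11 + 14)/6 = 66/6 = 11; σ²_Electrical rough-in = ((14−8)/6)² = 1.000
te_Plumbing rough-in = (3 + 4·6 + 21)/6 = 48/6 = 8; σ²_Plumbing rough-in = ((21−3)/6)² = 9.000
te_HVAC install = (8 + 4·13 + 24)/6 = 84/6 = 14; σ²_HVAC install = ((24−8)/6)² = 7.111
te_Insulation = (3 + 4·8 + 25)/6 = 60/6 = 10; σ²_Insulation = ((25−3)/6)² = 13.444
te_Drywall = (2 + 4·5 + 8)/6 = 30/6 = 5; σ²_Drywall = ((8−2)/6)² = 1.000
te_Painting = (12 + 4·13 + 20)/6 = 84/6 = 14; σ²_Painting = ((20−12)/6)² = 1.778
te_Flooring = (9 + 4·14 + 25)/6 = 90/6 = 15; σ²_Flooring = ((25−9)/6)² = 7.111
te_Trim work = (6 + 4·8 + 10)/6 = 48/6 = 8; σ²_Trim work = ((10−6)/6)² = 0.444

Forward pass:
ES_Electrical rough-in = 0; EF_Electrical rough-in = 11
ES_Plumbing rough-in = 0; EF_Plumbing rough-in = 8
ES_HVAC install = 0; EF_HVAC install = 14
ES_Insulation = 0; EF_Insulation = 10
ES_Drywall = 11; EF_Drywall = 11+5 = 16
ES_Painting = 11; EF_Painting = 11+14 = 25
ES_Flooring = max(EF_Electrical rough-in=11, EF_HVAC install=14) = 14; EF_Flooring = 14+15 = 29
ES_Trim work = max(EF_Plumbing rough-in=8, EF_Insulation=10, EF_Drywall=16, EF_Painting=25, EF_Flooring=29) = 29; EF_Trim work = 29+8 = 37
Expected project duration μ = 37 days. Critical path: HVAC install → Flooring → Trim work.

Variance along critical path = 7.111 + 7.111 + 0.444 = 14.667; σ = √14.667 = 3.830 days.
Z = (29 − 37) / 3.830 = -2.089
P(T ≤ 29) = Φ(-2.089) ≈ 0.018

0.018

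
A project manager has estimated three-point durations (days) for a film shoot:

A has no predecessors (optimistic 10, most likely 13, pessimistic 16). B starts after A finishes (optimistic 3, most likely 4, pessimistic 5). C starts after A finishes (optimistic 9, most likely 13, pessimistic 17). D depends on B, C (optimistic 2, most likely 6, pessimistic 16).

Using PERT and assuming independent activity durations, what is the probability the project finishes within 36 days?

te_A = (10 + 4·13 + 16)/6 = 78/6 = 13; σ²_A = ((16−10)/6)² = 1.000
te_B = (3 + 4·4 + 5)/6 = 24/6 = 4; σ²_B = ((5−3)/6)² = 0.111
te_C = (9 + 4·13 + 17)/6 = 78/6 = 13; σ²_C = ((17−9)/6)² = 1.778
te_D = (2 + 4·6 + 16)/6 = 42/6 = 7; σ²_D = ((16−2)/6)² = 5.444

Forward pass:
ES_A = 0; EF_A = 13
ES_B = 13; EF_B = 13+4 = 17
ES_C = 13; EF_C = 13+13 = 26
ES_D = max(EF_B=17, EF_C=26) = 26; EF_D = 26+7 = 33
Expected project duration μ = 33 days. Critical path: A → C → D.

Variance along critical path = 1.000 + 1.778 + 5.444 = 8.222; σ = √8.222 = 2.867 days.
Z = (36 − 33) / 2.867 = 1.046
P(T ≤ 36) = Φ(1.046) ≈ 0.852

0.852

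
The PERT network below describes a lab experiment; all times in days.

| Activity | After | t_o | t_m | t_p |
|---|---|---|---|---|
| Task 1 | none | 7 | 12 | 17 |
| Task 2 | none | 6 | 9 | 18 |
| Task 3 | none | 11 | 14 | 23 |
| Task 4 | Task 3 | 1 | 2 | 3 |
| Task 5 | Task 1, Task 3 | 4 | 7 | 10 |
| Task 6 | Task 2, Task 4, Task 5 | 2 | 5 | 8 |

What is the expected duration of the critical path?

27 days

te_Task 1 = (7 + 4·12 + 17)/6 = 72/6 = 12
te_Task 2 = (6 + 4·9 + 18)/6 = 60/6 = 10
te_Task 3 = (11 + 4·14 + 23)/6 = 90/6 = 15
te_Task 4 = (1 + 4·2 + 3)/6 = 12/6 = 2
te_Task 5 = (4 + 4·7 + 10)/6 = 42/6 = 7
te_Task 6 = (2 + 4·5 + 8)/6 = 30/6 = 5

Forward pass:
ES_Task 1 = 0; EF_Task 1 = 12
ES_Task 2 = 0; EF_Task 2 = 10
ES_Task 3 = 0; EF_Task 3 = 15
ES_Task 4 = 15; EF_Task 4 = 15+2 = 17
ES_Task 5 = max(EF_Task 1=12, EF_Task 3=15) = 15; EF_Task 5 = 15+7 = 22
ES_Task 6 = max(EF_Task 2=10, EF_Task 4=17, EF_Task 5=22) = 22; EF_Task 6 = 22+5 = 27
Expected project duration μ = 27 days. Critical path: Task 3 → Task 5 → Task 6.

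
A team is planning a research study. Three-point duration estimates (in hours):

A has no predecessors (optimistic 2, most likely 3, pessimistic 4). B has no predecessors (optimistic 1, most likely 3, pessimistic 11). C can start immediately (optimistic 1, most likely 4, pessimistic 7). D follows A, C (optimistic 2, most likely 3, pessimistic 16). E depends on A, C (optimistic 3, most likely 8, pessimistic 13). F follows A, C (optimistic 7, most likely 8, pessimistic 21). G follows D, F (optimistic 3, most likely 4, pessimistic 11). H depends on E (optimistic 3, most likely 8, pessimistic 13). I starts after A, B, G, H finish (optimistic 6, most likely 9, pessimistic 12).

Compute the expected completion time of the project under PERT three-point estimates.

te_A = (2 + 4·3 + 4)/6 = 18/6 = 3
te_B = (1 + 4·3 + 11)/6 = 24/6 = 4
te_C = (1 + 4·4 + 7)/6 = 24/6 = 4
te_D = (2 + 4·3 + 16)/6 = 30/6 = 5
te_E = (3 + 4·8 + 13)/6 = 48/6 = 8
te_F = (7 + 4·8 + 21)/6 = 60/6 = 10
te_G = (3 + 4·4 + 11)/6 = 30/6 = 5
te_H = (3 + 4·8 + 13)/6 = 48/6 = 8
te_I = (6 + 4·9 + 12)/6 = 54/6 = 9

Forward pass:
ES_A = 0; EF_A = 3
ES_B = 0; EF_B = 4
ES_C = 0; EF_C = 4
ES_D = max(EF_A=3, EF_C=4) = 4; EF_D = 4+5 = 9
ES_E = max(EF_A=3, EF_C=4) = 4; EF_E = 4+8 = 12
ES_F = max(EF_A=3, EF_C=4) = 4; EF_F = 4+10 = 14
ES_G = max(EF_D=9, EF_F=14) = 14; EF_G = 14+5 = 19
ES_H = 12; EF_H = 12+8 = 20
ES_I = max(EF_A=3, EF_B=4, EF_G=19, EF_H=20) = 20; EF_I = 20+9 = 29
Expected project duration μ = 29 hours. Critical path: C → E → H → I.

29 hours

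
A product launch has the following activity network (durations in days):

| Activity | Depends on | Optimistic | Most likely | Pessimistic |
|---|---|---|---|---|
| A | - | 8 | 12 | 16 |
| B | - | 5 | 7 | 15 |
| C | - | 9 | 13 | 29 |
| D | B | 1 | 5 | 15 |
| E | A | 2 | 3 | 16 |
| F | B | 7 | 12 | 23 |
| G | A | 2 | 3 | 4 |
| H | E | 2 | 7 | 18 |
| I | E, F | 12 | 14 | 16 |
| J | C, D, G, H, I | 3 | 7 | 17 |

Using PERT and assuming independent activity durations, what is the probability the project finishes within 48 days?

te_A = (8 + 4·12 + 16)/6 = 72/6 = 12; σ²_A = ((16−8)/6)² = 1.778
te_B = (5 + 4·7 + 15)/6 = 48/6 = 8; σ²_B = ((15−5)/6)² = 2.778
te_C = (9 + 4·13 + 29)/6 = 90/6 = 15; σ²_C = ((29−9)/6)² = 11.111
te_D = (1 + 4·5 + 15)/6 = 36/6 = 6; σ²_D = ((15−1)/6)² = 5.444
te_E = (2 + 4·3 + 16)/6 = 30/6 = 5; σ²_E = ((16−2)/6)² = 5.444
te_F = (7 + 4·12 + 23)/6 = 78/6 = 13; σ²_F = ((23−7)/6)² = 7.111
te_G = (2 + 4·3 + 4)/6 = 18/6 = 3; σ²_G = ((4−2)/6)² = 0.111
te_H = (2 + 4·7 + 18)/6 = 48/6 = 8; σ²_H = ((18−2)/6)² = 7.111
te_I = (12 + 4·14 + 16)/6 = 84/6 = 14; σ²_I = ((16−12)/6)² = 0.444
te_J = (3 + 4·7 + 17)/6 = 48/6 = 8; σ²_J = ((17−3)/6)² = 5.444

Forward pass:
ES_A = 0; EF_A = 12
ES_B = 0; EF_B = 8
ES_C = 0; EF_C = 15
ES_D = 8; EF_D = 8+6 = 14
ES_E = 12; EF_E = 12+5 = 17
ES_F = 8; EF_F = 8+13 = 21
ES_G = 12; EF_G = 12+3 = 15
ES_H = 17; EF_H = 17+8 = 25
ES_I = max(EF_E=17, EF_F=21) = 21; EF_I = 21+14 = 35
ES_J = max(EF_C=15, EF_D=14, EF_G=15, EF_H=25, EF_I=35) = 35; EF_J = 35+8 = 43
Expected project duration μ = 43 days. Critical path: B → F → I → J.

Variance along critical path = 2.778 + 7.111 + 0.444 + 5.444 = 15.778; σ = √15.778 = 3.972 days.
Z = (48 − 43) / 3.972 = 1.259
P(T ≤ 48) = Φ(1.259) ≈ 0.896

0.896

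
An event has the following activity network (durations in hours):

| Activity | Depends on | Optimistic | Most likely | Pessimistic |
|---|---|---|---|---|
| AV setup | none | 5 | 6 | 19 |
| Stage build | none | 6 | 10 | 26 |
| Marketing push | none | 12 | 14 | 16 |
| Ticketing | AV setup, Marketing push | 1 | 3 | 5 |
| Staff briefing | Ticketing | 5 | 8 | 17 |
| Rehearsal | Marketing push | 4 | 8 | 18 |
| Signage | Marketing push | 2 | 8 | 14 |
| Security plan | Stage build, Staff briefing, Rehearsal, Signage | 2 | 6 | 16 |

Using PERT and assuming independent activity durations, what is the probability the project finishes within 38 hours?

0.940

te_AV setup = (5 + 4·6 + 19)/6 = 48/6 = 8; σ²_AV setup = ((19−5)/6)² = 5.444
te_Stage build = (6 + 4·10 + 26)/6 = 72/6 = 12; σ²_Stage build = ((26−6)/6)² = 11.111
te_Marketing push = (12 + 4·14 + 16)/6 = 84/6 = 14; σ²_Marketing push = ((16−12)/6)² = 0.444
te_Ticketing = (1 + 4·3 + 5)/6 = 18/6 = 3; σ²_Ticketing = ((5−1)/6)² = 0.444
te_Staff briefing = (5 + 4·8 + 17)/6 = 54/6 = 9; σ²_Staff briefing = ((17−5)/6)² = 4.000
te_Rehearsal = (4 + 4·8 + 18)/6 = 54/6 = 9; σ²_Rehearsal = ((18−4)/6)² = 5.444
te_Signage = (2 + 4·8 + 14)/6 = 48/6 = 8; σ²_Signage = ((14−2)/6)² = 4.000
te_Security plan = (2 + 4·6 + 16)/6 = 42/6 = 7; σ²_Security plan = ((16−2)/6)² = 5.444

Forward pass:
ES_AV setup = 0; EF_AV setup = 8
ES_Stage build = 0; EF_Stage build = 12
ES_Marketing push = 0; EF_Marketing push = 14
ES_Ticketing = max(EF_AV setup=8, EF_Marketing push=14) = 14; EF_Ticketing = 14+3 = 17
ES_Staff briefing = 17; EF_Staff briefing = 17+9 = 26
ES_Rehearsal = 14; EF_Rehearsal = 14+9 = 23
ES_Signage = 14; EF_Signage = 14+8 = 22
ES_Security plan = max(EF_Stage build=12, EF_Staff briefing=26, EF_Rehearsal=23, EF_Signage=22) = 26; EF_Security plan = 26+7 = 33
Expected project duration μ = 33 hours. Critical path: Marketing push → Ticketing → Staff briefing → Security plan.

Variance along critical path = 0.444 + 0.444 + 4.000 + 5.444 = 10.333; σ = √10.333 = 3.215 hours.
Z = (38 − 33) / 3.215 = 1.555
P(T ≤ 38) = Φ(1.555) ≈ 0.940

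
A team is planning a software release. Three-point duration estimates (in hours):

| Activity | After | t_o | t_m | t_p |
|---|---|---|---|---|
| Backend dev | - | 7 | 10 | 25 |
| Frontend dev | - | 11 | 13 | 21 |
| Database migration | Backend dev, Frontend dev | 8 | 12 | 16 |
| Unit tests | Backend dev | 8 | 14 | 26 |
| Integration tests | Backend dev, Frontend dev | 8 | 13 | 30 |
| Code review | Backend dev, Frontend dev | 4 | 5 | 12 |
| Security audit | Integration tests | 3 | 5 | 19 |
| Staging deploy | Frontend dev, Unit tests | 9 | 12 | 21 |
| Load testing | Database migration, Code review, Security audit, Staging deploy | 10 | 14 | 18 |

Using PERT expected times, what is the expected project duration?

54 hours

te_Backend dev = (7 + 4·10 + 25)/6 = 72/6 = 12
te_Frontend dev = (11 + 4·13 + 21)/6 = 84/6 = 14
te_Database migration = (8 + 4·12 + 16)/6 = 72/6 = 12
te_Unit tests = (8 + 4·14 + 26)/6 = 90/6 = 15
te_Integration tests = (8 + 4·13 + 30)/6 = 90/6 = 15
te_Code review = (4 + 4·5 + 12)/6 = 36/6 = 6
te_Security audit = (3 + 4·5 + 19)/6 = 42/6 = 7
te_Staging deploy = (9 + 4·12 + 21)/6 = 78/6 = 13
te_Load testing = (10 + 4·14 + 18)/6 = 84/6 = 14

Forward pass:
ES_Backend dev = 0; EF_Backend dev = 12
ES_Frontend dev = 0; EF_Frontend dev = 14
ES_Database migration = max(EF_Backend dev=12, EF_Frontend dev=14) = 14; EF_Database migration = 14+12 = 26
ES_Unit tests = 12; EF_Unit tests = 12+15 = 27
ES_Integration tests = max(EF_Backend dev=12, EF_Frontend dev=14) = 14; EF_Integration tests = 14+15 = 29
ES_Code review = max(EF_Backend dev=12, EF_Frontend dev=14) = 14; EF_Code review = 14+6 = 20
ES_Security audit = 29; EF_Security audit = 29+7 = 36
ES_Staging deploy = max(EF_Frontend dev=14, EF_Unit tests=27) = 27; EF_Staging deploy = 27+13 = 40
ES_Load testing = max(EF_Database migration=26, EF_Code review=20, EF_Security audit=36, EF_Staging deploy=40) = 40; EF_Load testing = 40+14 = 54
Expected project duration μ = 54 hours. Critical path: Backend dev → Unit tests → Staging deploy → Load testing.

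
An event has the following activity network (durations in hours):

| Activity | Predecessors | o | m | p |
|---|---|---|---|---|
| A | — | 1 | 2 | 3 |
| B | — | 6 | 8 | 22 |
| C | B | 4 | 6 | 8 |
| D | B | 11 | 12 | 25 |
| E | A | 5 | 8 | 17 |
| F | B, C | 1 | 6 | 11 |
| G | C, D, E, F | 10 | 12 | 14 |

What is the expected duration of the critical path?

te_A = (1 + 4·2 + 3)/6 = 12/6 = 2
te_B = (6 + 4·8 + 22)/6 = 60/6 = 10
te_C = (4 + 4·6 + 8)/6 = 36/6 = 6
te_D = (11 + 4·12 + 25)/6 = 84/6 = 14
te_E = (5 + 4·8 + 17)/6 = 54/6 = 9
te_F = (1 + 4·6 + 11)/6 = 36/6 = 6
te_G = (10 + 4·12 + 14)/6 = 72/6 = 12

Forward pass:
ES_A = 0; EF_A = 2
ES_B = 0; EF_B = 10
ES_C = 10; EF_C = 10+6 = 16
ES_D = 10; EF_D = 10+14 = 24
ES_E = 2; EF_E = 2+9 = 11
ES_F = max(EF_B=10, EF_C=16) = 16; EF_F = 16+6 = 22
ES_G = max(EF_C=16, EF_D=24, EF_E=11, EF_F=22) = 24; EF_G = 24+12 = 36
Expected project duration μ = 36 hours. Critical path: B → D → G.

36 hours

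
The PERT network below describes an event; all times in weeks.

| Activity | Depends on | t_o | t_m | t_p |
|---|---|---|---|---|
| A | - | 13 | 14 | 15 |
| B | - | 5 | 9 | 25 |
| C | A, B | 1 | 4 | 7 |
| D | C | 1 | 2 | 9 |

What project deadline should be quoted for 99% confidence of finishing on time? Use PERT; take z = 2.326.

25.0 weeks

te_A = (13 + 4·14 + 15)/6 = 84/6 = 14; σ²_A = ((15−13)/6)² = 0.111
te_B = (5 + 4·9 + 25)/6 = 66/6 = 11; σ²_B = ((25−5)/6)² = 11.111
te_C = (1 + 4·4 + 7)/6 = 24/6 = 4; σ²_C = ((7−1)/6)² = 1.000
te_D = (1 + 4·2 + 9)/6 = 18/6 = 3; σ²_D = ((9−1)/6)² = 1.778

Forward pass:
ES_A = 0; EF_A = 14
ES_B = 0; EF_B = 11
ES_C = max(EF_A=14, EF_B=11) = 14; EF_C = 14+4 = 18
ES_D = 18; EF_D = 18+3 = 21
Expected project duration μ = 21 weeks. Critical path: A → C → D.

Variance along critical path = 0.111 + 1.000 + 1.778 = 2.889; σ = 1.700 weeks.
D = μ + z·σ = 21 + 2.326·1.700 = 25.0 weeks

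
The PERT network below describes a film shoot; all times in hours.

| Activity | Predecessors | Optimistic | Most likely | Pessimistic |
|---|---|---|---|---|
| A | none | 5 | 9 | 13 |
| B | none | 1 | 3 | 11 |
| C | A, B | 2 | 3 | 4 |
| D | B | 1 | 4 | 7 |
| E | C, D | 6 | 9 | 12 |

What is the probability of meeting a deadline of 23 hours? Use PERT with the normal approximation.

te_A = (5 + 4·9 + 13)/6 = 54/6 = 9; σ²_A = ((13−5)/6)² = 1.778
te_B = (1 + 4·3 + 11)/6 = 24/6 = 4; σ²_B = ((11−1)/6)² = 2.778
te_C = (2 + 4·3 + 4)/6 = 18/6 = 3; σ²_C = ((4−2)/6)² = 0.111
te_D = (1 + 4·4 + 7)/6 = 24/6 = 4; σ²_D = ((7−1)/6)² = 1.000
te_E = (6 + 4·9 + 12)/6 = 54/6 = 9; σ²_E = ((12−6)/6)² = 1.000

Forward pass:
ES_A = 0; EF_A = 9
ES_B = 0; EF_B = 4
ES_C = max(EF_A=9, EF_B=4) = 9; EF_C = 9+3 = 12
ES_D = 4; EF_D = 4+4 = 8
ES_E = max(EF_C=12, EF_D=8) = 12; EF_E = 12+9 = 21
Expected project duration μ = 21 hours. Critical path: A → C → E.

Variance along critical path = 1.778 + 0.111 + 1.000 = 2.889; σ = √2.889 = 1.700 hours.
Z = (23 − 21) / 1.700 = 1.177
P(T ≤ 23) = Φ(1.177) ≈ 0.880

0.880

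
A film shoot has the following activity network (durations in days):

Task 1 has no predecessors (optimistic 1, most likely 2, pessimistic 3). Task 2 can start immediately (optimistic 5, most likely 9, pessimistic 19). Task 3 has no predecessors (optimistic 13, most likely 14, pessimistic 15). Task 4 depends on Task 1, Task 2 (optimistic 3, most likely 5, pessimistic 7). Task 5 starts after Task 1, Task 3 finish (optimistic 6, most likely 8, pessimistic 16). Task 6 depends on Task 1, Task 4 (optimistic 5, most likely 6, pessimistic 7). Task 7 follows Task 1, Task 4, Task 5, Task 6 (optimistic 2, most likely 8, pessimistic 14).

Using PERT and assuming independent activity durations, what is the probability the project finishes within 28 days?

0.127

te_Task 1 = (1 + 4·2 + 3)/6 = 12/6 = 2; σ²_Task 1 = ((3−1)/6)² = 0.111
te_Task 2 = (5 + 4·9 + 19)/6 = 60/6 = 10; σ²_Task 2 = ((19−5)/6)² = 5.444
te_Task 3 = (13 + 4·14 + 15)/6 = 84/6 = 14; σ²_Task 3 = ((15−13)/6)² = 0.111
te_Task 4 = (3 + 4·5 + 7)/6 = 30/6 = 5; σ²_Task 4 = ((7−3)/6)² = 0.444
te_Task 5 = (6 + 4·8 + 16)/6 = 54/6 = 9; σ²_Task 5 = ((16−6)/6)² = 2.778
te_Task 6 = (5 + 4·6 + 7)/6 = 36/6 = 6; σ²_Task 6 = ((7−5)/6)² = 0.111
te_Task 7 = (2 + 4·8 + 14)/6 = 48/6 = 8; σ²_Task 7 = ((14−2)/6)² = 4.000

Forward pass:
ES_Task 1 = 0; EF_Task 1 = 2
ES_Task 2 = 0; EF_Task 2 = 10
ES_Task 3 = 0; EF_Task 3 = 14
ES_Task 4 = max(EF_Task 1=2, EF_Task 2=10) = 10; EF_Task 4 = 10+5 = 15
ES_Task 5 = max(EF_Task 1=2, EF_Task 3=14) = 14; EF_Task 5 = 14+9 = 23
ES_Task 6 = max(EF_Task 1=2, EF_Task 4=15) = 15; EF_Task 6 = 15+6 = 21
ES_Task 7 = max(EF_Task 1=2, EF_Task 4=15, EF_Task 5=23, EF_Task 6=21) = 23; EF_Task 7 = 23+8 = 31
Expected project duration μ = 31 days. Critical path: Task 3 → Task 5 → Task 7.

Variance along critical path = 0.111 + 2.778 + 4.000 = 6.889; σ = √6.889 = 2.625 days.
Z = (28 − 31) / 2.625 = -1.143
P(T ≤ 28) = Φ(-1.143) ≈ 0.127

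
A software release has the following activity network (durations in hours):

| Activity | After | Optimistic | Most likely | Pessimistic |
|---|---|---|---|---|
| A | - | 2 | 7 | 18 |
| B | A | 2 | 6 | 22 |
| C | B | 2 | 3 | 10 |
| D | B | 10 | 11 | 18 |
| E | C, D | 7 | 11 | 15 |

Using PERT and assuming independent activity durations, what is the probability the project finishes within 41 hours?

te_A = (2 + 4·7 + 18)/6 = 48/6 = 8; σ²_A = ((18−2)/6)² = 7.111
te_B = (2 + 4·6 + 22)/6 = 48/6 = 8; σ²_B = ((22−2)/6)² = 11.111
te_C = (2 + 4·3 + 10)/6 = 24/6 = 4; σ²_C = ((10−2)/6)² = 1.778
te_D = (10 + 4·11 + 18)/6 = 72/6 = 12; σ²_D = ((18−10)/6)² = 1.778
te_E = (7 + 4·11 + 15)/6 = 66/6 = 11; σ²_E = ((15−7)/6)² = 1.778

Forward pass:
ES_A = 0; EF_A = 8
ES_B = 8; EF_B = 8+8 = 16
ES_C = 16; EF_C = 16+4 = 20
ES_D = 16; EF_D = 16+12 = 28
ES_E = max(EF_C=20, EF_D=28) = 28; EF_E = 28+11 = 39
Expected project duration μ = 39 hours. Critical path: A → B → D → E.

Variance along critical path = 7.111 + 11.111 + 1.778 + 1.778 = 21.778; σ = √21.778 = 4.667 hours.
Z = (41 − 39) / 4.667 = 0.429
P(T ≤ 41) = Φ(0.429) ≈ 0.666

0.666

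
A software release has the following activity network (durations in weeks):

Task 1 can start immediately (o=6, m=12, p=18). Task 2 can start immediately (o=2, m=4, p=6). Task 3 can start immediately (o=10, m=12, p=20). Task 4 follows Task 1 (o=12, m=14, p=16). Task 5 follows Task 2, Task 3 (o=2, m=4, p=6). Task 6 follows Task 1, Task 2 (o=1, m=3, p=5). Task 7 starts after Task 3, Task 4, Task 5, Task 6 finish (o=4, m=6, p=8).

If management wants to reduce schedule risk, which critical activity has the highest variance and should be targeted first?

Task 1

te_Task 1 = (6 + 4·12 + 18)/6 = 72/6 = 12; σ²_Task 1 = ((18−6)/6)² = 4.000
te_Task 2 = (2 + 4·4 + 6)/6 = 24/6 = 4; σ²_Task 2 = ((6−2)/6)² = 0.444
te_Task 3 = (10 + 4·12 + 20)/6 = 78/6 = 13; σ²_Task 3 = ((20−10)/6)² = 2.778
te_Task 4 = (12 + 4·14 + 16)/6 = 84/6 = 14; σ²_Task 4 = ((16−12)/6)² = 0.444
te_Task 5 = (2 + 4·4 + 6)/6 = 24/6 = 4; σ²_Task 5 = ((6−2)/6)² = 0.444
te_Task 6 = (1 + 4·3 + 5)/6 = 18/6 = 3; σ²_Task 6 = ((5−1)/6)² = 0.444
te_Task 7 = (4 + 4·6 + 8)/6 = 36/6 = 6; σ²_Task 7 = ((8−4)/6)² = 0.444

Forward pass:
ES_Task 1 = 0; EF_Task 1 = 12
ES_Task 2 = 0; EF_Task 2 = 4
ES_Task 3 = 0; EF_Task 3 = 13
ES_Task 4 = 12; EF_Task 4 = 12+14 = 26
ES_Task 5 = max(EF_Task 2=4, EF_Task 3=13) = 13; EF_Task 5 = 13+4 = 17
ES_Task 6 = max(EF_Task 1=12, EF_Task 2=4) = 12; EF_Task 6 = 12+3 = 15
ES_Task 7 = max(EF_Task 3=13, EF_Task 4=26, EF_Task 5=17, EF_Task 6=15) = 26; EF_Task 7 = 26+6 = 32
Expected project duration μ = 32 weeks. Critical path: Task 1 → Task 4 → Task 7.

Variances on critical path: σ²_Task 1=4.000, σ²_Task 4=0.444, σ²_Task 7=0.444.
Largest is σ²_Task 1 = 4.000.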